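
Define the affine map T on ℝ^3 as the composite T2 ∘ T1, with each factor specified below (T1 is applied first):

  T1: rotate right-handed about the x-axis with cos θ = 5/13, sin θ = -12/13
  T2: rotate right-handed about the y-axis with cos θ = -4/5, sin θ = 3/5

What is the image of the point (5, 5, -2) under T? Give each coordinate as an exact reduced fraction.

T(p) = (-94/13, 1/13, 17/13)

T1 rotate right-handed about the x-axis with cos θ = 5/13, sin θ = -12/13: (5, 5, -2) → (5, 1/13, -70/13)
T2 rotate right-handed about the y-axis with cos θ = -4/5, sin θ = 3/5: (5, 1/13, -70/13) → (-94/13, 1/13, 17/13)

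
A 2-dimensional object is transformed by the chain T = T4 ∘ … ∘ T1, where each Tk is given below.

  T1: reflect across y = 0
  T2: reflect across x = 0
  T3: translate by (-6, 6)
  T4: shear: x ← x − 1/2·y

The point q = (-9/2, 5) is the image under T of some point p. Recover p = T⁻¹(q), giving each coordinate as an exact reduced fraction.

p = (-4, 1)

T1 = [1 0 0; 0 -1 0; 0 0 1]
T2·T1 = [-1 0 0; 0 -1 0; 0 0 1]
T3·…·T1 = [-1 0 -6; 0 -1 6; 0 0 1]
T4·…·T1 = [-1 1/2 -9; 0 -1 6; 0 0 1]
det M = 1; M⁻¹ = [-1 -1/2 -6; 0 -1 6; 0 0 1]
M⁻¹ · (-9/2, 5)ᵀ = (-4, 1)ᵀ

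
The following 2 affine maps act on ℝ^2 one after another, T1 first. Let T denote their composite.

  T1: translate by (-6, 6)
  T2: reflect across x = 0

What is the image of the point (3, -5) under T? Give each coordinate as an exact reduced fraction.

T(p) = (3, 1)

T1 translate by (-6, 6): (3, -5) → (-3, 1)
T2 reflect across x = 0: (-3, 1) → (3, 1)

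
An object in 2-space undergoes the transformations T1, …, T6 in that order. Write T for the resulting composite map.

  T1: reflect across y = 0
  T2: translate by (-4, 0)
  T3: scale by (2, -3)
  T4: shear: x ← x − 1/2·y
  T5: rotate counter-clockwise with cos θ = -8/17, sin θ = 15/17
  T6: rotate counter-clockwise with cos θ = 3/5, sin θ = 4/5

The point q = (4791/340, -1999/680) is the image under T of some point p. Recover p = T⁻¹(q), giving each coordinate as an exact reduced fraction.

p = (-3, 1/4)

T1 = [1 0 0; 0 -1 0; 0 0 1]
T2·T1 = [1 0 -4; 0 -1 0; 0 0 1]
T3·…·T1 = [2 0 -8; 0 3 0; 0 0 1]
T4·…·T1 = [2 -3/2 -8; 0 3 0; 0 0 1]
T5·…·T1 = [-16/17 -33/17 64/17; 30/17 -93/34 -120/17; 0 0 1]
T6·…·T1 = [-168/85 87/85 672/85; 26/85 -543/170 -104/85; 0 0 1]
det M = 6; M⁻¹ = [-181/340 -29/170 4; -13/255 -28/85 0; 0 0 1]
M⁻¹ · (4791/340, -1999/680)ᵀ = (-3, 1/4)ᵀ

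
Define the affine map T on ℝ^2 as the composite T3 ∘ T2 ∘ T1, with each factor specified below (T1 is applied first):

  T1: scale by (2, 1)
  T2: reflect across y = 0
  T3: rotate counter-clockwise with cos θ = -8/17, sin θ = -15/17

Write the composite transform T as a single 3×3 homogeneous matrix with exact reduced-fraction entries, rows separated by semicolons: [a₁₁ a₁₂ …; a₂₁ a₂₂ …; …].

T1 = [2 0 0; 0 1 0; 0 0 1]
T2·T1 = [2 0 0; 0 -1 0; 0 0 1]
T3·…·T1 = [-16/17 -15/17 0; -30/17 8/17 0; 0 0 1]

T = [-16/17 -15/17 0; -30/17 8/17 0; 0 0 1]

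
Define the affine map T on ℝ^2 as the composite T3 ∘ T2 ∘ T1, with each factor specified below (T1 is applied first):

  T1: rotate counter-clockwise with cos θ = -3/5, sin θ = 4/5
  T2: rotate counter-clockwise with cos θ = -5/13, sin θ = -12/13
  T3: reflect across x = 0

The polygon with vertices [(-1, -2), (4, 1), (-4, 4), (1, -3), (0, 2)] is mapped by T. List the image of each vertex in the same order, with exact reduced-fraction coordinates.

T1 rotate counter-clockwise with cos θ = -3/5, sin θ = 4/5: (-1, -2) → (11/5, 2/5); (4, 1) → (-16/5, 13/5); (-4, 4) → (-4/5, -28/5); (1, -3) → (9/5, 13/5); (0, 2) → (-8/5, -6/5)
T2 rotate counter-clockwise with cos θ = -5/13, sin θ = -12/13: (11/5, 2/5) → (-31/65, -142/65); (-16/5, 13/5) → (236/65, 127/65); (-4/5, -28/5) → (-316/65, 188/65); (9/5, 13/5) → (111/65, -173/65); (-8/5, -6/5) → (-32/65, 126/65)
T3 reflect across x = 0: (-31/65, -142/65) → (31/65, -142/65); (236/65, 127/65) → (-236/65, 127/65); (-316/65, 188/65) → (316/65, 188/65); (111/65, -173/65) → (-111/65, -173/65); (-32/65, 126/65) → (32/65, 126/65)

image vertices: (31/65, -142/65), (-236/65, 127/65), (316/65, 188/65), (-111/65, -173/65), (32/65, 126/65)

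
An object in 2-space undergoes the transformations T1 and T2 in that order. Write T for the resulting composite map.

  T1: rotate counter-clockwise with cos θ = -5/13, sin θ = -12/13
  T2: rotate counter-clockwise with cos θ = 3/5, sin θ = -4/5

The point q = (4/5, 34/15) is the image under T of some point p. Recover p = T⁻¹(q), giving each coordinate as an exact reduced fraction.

T1 = [-5/13 12/13 0; -12/13 -5/13 0; 0 0 1]
T2·T1 = [-63/65 16/65 0; -16/65 -63/65 0; 0 0 1]
det M = 1; M⁻¹ = [-63/65 -16/65 0; 16/65 -63/65 0; 0 0 1]
M⁻¹ · (4/5, 34/15)ᵀ = (-4/3, -2)ᵀ

p = (-4/3, -2)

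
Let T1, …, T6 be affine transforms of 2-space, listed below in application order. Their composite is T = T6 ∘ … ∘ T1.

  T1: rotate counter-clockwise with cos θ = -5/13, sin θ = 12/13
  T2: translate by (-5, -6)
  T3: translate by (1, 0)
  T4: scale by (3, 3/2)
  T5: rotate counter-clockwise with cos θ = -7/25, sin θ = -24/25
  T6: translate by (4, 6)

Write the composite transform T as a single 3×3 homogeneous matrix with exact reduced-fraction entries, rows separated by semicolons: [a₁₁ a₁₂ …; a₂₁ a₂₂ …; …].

T1 = [-5/13 -12/13 0; 12/13 -5/13 0; 0 0 1]
T2·T1 = [-5/13 -12/13 -5; 12/13 -5/13 -6; 0 0 1]
T3·…·T1 = [-5/13 -12/13 -4; 12/13 -5/13 -6; 0 0 1]
T4·…·T1 = [-15/13 -36/13 -12; 18/13 -15/26 -9; 0 0 1]
T5·…·T1 = [537/325 72/325 -132/25; 18/25 141/50 351/25; 0 0 1]
T6·…·T1 = [537/325 72/325 -32/25; 18/25 141/50 501/25; 0 0 1]

T = [537/325 72/325 -32/25; 18/25 141/50 501/25; 0 0 1]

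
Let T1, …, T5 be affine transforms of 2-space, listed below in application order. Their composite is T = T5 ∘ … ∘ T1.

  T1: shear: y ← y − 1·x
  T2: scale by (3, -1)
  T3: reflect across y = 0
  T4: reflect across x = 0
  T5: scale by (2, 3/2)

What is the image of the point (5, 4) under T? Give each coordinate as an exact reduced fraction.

T(p) = (-30, -3/2)

T1 shear: y ← y − 1·x: (5, 4) → (5, -1)
T2 scale by (3, -1): (5, -1) → (15, 1)
T3 reflect across y = 0: (15, 1) → (15, -1)
T4 reflect across x = 0: (15, -1) → (-15, -1)
T5 scale by (2, 3/2): (-15, -1) → (-30, -3/2)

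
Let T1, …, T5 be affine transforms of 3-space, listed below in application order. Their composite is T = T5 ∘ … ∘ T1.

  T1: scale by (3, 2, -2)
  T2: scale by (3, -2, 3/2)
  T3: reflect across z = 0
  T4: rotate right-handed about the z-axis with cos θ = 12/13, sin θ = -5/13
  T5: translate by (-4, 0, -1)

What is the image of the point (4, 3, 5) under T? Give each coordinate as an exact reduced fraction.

T1 scale by (3, 2, -2): (4, 3, 5) → (12, 6, -10)
T2 scale by (3, -2, 3/2): (12, 6, -10) → (36, -12, -15)
T3 reflect across z = 0: (36, -12, -15) → (36, -12, 15)
T4 rotate right-handed about the z-axis with cos θ = 12/13, sin θ = -5/13: (36, -12, 15) → (372/13, -324/13, 15)
T5 translate by (-4, 0, -1): (372/13, -324/13, 15) → (320/13, -324/13, 14)

T(p) = (320/13, -324/13, 14)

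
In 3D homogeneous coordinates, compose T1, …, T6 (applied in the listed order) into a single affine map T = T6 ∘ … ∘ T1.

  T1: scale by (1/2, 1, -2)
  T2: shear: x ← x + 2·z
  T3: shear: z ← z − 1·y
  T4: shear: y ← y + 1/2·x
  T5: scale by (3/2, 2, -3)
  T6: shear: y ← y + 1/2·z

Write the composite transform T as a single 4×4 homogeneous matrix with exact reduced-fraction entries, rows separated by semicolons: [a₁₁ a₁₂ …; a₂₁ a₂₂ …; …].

T1 = [1/2 0 0 0; 0 1 0 0; 0 0 -2 0; 0 0 0 1]
T2·T1 = [1/2 0 -4 0; 0 1 0 0; 0 0 -2 0; 0 0 0 1]
T3·…·T1 = [1/2 0 -4 0; 0 1 0 0; 0 -1 -2 0; 0 0 0 1]
T4·…·T1 = [1/2 0 -4 0; 1/4 1 -2 0; 0 -1 -2 0; 0 0 0 1]
T5·…·T1 = [3/4 0 -6 0; 1/2 2 -4 0; 0 3 6 0; 0 0 0 1]
T6·…·T1 = [3/4 0 -6 0; 1/2 7/2 -1 0; 0 3 6 0; 0 0 0 1]

T = [3/4 0 -6 0; 1/2 7/2 -1 0; 0 3 6 0; 0 0 0 1]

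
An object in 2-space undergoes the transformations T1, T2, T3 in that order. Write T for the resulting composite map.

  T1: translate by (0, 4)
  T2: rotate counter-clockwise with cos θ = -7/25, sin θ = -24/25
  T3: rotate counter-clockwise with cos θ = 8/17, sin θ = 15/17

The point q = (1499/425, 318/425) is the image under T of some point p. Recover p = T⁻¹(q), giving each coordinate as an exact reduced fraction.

T1 = [1 0 0; 0 1 4; 0 0 1]
T2·T1 = [-7/25 24/25 96/25; -24/25 -7/25 -28/25; 0 0 1]
T3·…·T1 = [304/425 297/425 1188/425; -297/425 304/425 1216/425; 0 0 1]
det M = 1; M⁻¹ = [304/425 -297/425 0; 297/425 304/425 -4; 0 0 1]
M⁻¹ · (1499/425, 318/425)ᵀ = (2, -1)ᵀ

p = (2, -1)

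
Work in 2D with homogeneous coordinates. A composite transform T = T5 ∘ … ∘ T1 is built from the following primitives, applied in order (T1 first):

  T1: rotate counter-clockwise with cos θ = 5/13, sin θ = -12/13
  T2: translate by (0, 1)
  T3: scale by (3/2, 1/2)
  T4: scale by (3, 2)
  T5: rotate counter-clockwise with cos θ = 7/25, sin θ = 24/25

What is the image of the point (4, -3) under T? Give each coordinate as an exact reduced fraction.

T1 rotate counter-clockwise with cos θ = 5/13, sin θ = -12/13: (4, -3) → (-16/13, -63/13)
T2 translate by (0, 1): (-16/13, -63/13) → (-16/13, -50/13)
T3 scale by (3/2, 1/2): (-16/13, -50/13) → (-24/13, -25/13)
T4 scale by (3, 2): (-24/13, -25/13) → (-72/13, -50/13)
T5 rotate counter-clockwise with cos θ = 7/25, sin θ = 24/25: (-72/13, -50/13) → (696/325, -2078/325)

T(p) = (696/325, -2078/325)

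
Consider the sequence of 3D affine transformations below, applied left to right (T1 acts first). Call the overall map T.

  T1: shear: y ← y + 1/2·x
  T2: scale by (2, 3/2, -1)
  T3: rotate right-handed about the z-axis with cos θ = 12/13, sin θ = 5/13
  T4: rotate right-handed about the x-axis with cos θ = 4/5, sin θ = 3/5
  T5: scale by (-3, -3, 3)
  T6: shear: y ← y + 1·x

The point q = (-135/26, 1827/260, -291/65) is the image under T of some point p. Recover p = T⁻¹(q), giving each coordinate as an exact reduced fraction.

T1 = [1 0 0 0; 1/2 1 0 0; 0 0 1 0; 0 0 0 1]
T2·T1 = [2 0 0 0; 3/4 3/2 0 0; 0 0 -1 0; 0 0 0 1]
T3·…·T1 = [81/52 -15/26 0 0; 19/13 18/13 0 0; 0 0 -1 0; 0 0 0 1]
T4·…·T1 = [81/52 -15/26 0 0; 76/65 72/65 3/5 0; 57/65 54/65 -4/5 0; 0 0 0 1]
T5·…·T1 = [-243/52 45/26 0 0; -228/65 -216/65 -9/5 0; 171/65 162/65 -12/5 0; 0 0 0 1]
T6·…·T1 = [-243/52 45/26 0 0; -2127/260 -207/130 -9/5 0; 171/65 162/65 -12/5 0; 0 0 0 1]
det M = -81; M⁻¹ = [-4/39 -2/39 1/26 0; 176/585 -9/65 27/260 0; 1/5 -1/5 -4/15 0; 0 0 0 1]
M⁻¹ · (-135/26, 1827/260, -291/65)ᵀ = (0, -3, -5/4)ᵀ

p = (0, -3, -5/4)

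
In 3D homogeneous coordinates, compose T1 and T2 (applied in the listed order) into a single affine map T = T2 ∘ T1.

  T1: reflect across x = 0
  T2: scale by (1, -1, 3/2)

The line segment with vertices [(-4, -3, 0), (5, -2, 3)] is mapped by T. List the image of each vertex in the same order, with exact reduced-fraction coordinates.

T1 reflect across x = 0: (-4, -3, 0) → (4, -3, 0); (5, -2, 3) → (-5, -2, 3)
T2 scale by (1, -1, 3/2): (4, -3, 0) → (4, 3, 0); (-5, -2, 3) → (-5, 2, 9/2)

image vertices: (4, 3, 0), (-5, 2, 9/2)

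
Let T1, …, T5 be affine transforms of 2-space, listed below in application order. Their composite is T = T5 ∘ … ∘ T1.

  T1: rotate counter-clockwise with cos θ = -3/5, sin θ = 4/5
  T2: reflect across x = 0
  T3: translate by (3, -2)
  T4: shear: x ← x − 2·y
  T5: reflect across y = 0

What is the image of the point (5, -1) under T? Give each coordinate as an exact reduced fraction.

T(p) = (0, -13/5)

T1 rotate counter-clockwise with cos θ = -3/5, sin θ = 4/5: (5, -1) → (-11/5, 23/5)
T2 reflect across x = 0: (-11/5, 23/5) → (11/5, 23/5)
T3 translate by (3, -2): (11/5, 23/5) → (26/5, 13/5)
T4 shear: x ← x − 2·y: (26/5, 13/5) → (0, 13/5)
T5 reflect across y = 0: (0, 13/5) → (0, -13/5)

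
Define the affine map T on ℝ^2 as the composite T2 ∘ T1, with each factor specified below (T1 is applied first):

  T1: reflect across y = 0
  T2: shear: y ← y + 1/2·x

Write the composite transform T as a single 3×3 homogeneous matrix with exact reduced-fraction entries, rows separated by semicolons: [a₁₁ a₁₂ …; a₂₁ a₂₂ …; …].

T1 = [1 0 0; 0 -1 0; 0 0 1]
T2·T1 = [1 0 0; 1/2 -1 0; 0 0 1]

T = [1 0 0; 1/2 -1 0; 0 0 1]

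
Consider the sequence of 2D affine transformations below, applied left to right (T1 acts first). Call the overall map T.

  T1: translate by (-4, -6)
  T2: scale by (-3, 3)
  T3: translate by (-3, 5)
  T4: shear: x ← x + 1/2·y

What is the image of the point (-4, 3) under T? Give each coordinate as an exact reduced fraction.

T1 translate by (-4, -6): (-4, 3) → (-8, -3)
T2 scale by (-3, 3): (-8, -3) → (24, -9)
T3 translate by (-3, 5): (24, -9) → (21, -4)
T4 shear: x ← x + 1/2·y: (21, -4) → (19, -4)

T(p) = (19, -4)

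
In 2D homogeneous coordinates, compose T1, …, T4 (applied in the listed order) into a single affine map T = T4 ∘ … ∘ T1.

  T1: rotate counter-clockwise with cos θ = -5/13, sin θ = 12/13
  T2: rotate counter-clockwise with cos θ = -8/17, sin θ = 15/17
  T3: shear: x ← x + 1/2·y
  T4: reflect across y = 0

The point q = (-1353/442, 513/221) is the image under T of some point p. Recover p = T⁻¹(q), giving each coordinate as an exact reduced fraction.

p = (3, 0)

T1 = [-5/13 -12/13 0; 12/13 -5/13 0; 0 0 1]
T2·T1 = [-140/221 171/221 0; -171/221 -140/221 0; 0 0 1]
T3·…·T1 = [-451/442 101/221 0; -171/221 -140/221 0; 0 0 1]
T4·…·T1 = [-451/442 101/221 0; 171/221 140/221 0; 0 0 1]
det M = -1; M⁻¹ = [-140/221 101/221 0; 171/221 451/442 0; 0 0 1]
M⁻¹ · (-1353/442, 513/221)ᵀ = (3, 0)ᵀ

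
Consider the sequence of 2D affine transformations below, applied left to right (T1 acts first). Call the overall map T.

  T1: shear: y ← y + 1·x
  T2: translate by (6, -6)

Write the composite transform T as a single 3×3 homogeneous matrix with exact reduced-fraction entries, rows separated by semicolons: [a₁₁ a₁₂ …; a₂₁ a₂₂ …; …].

T = [1 0 6; 1 1 -6; 0 0 1]

T1 = [1 0 0; 1 1 0; 0 0 1]
T2·T1 = [1 0 6; 1 1 -6; 0 0 1]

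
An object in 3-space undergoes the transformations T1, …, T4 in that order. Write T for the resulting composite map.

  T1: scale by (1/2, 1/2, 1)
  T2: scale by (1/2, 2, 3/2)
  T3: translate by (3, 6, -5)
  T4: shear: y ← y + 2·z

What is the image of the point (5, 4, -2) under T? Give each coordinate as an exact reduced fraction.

T(p) = (17/4, -6, -8)

T1 scale by (1/2, 1/2, 1): (5, 4, -2) → (5/2, 2, -2)
T2 scale by (1/2, 2, 3/2): (5/2, 2, -2) → (5/4, 4, -3)
T3 translate by (3, 6, -5): (5/4, 4, -3) → (17/4, 10, -8)
T4 shear: y ← y + 2·z: (17/4, 10, -8) → (17/4, -6, -8)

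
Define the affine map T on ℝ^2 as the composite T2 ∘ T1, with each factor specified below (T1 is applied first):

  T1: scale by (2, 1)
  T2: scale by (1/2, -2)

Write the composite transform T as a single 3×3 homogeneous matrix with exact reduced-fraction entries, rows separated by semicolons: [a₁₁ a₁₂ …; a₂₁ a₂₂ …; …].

T1 = [2 0 0; 0 1 0; 0 0 1]
T2·T1 = [1 0 0; 0 -2 0; 0 0 1]

T = [1 0 0; 0 -2 0; 0 0 1]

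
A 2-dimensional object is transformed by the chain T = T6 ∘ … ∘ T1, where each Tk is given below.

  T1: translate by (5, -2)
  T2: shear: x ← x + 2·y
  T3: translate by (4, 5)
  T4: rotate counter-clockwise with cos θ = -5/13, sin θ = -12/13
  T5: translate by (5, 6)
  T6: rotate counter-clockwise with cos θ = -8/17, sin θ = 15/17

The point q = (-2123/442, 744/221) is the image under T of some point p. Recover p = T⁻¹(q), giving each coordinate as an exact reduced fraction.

p = (1, -3/2)

T1 = [1 0 5; 0 1 -2; 0 0 1]
T2·T1 = [1 2 1; 0 1 -2; 0 0 1]
T3·…·T1 = [1 2 5; 0 1 3; 0 0 1]
T4·…·T1 = [-5/13 2/13 11/13; -12/13 -29/13 -75/13; 0 0 1]
T5·…·T1 = [-5/13 2/13 76/13; -12/13 -29/13 3/13; 0 0 1]
T6·…·T1 = [220/221 419/221 -653/221; 21/221 262/221 1116/221; 0 0 1]
det M = 1; M⁻¹ = [262/221 -419/221 170/13; -21/221 220/221 -69/13; 0 0 1]
M⁻¹ · (-2123/442, 744/221)ᵀ = (1, -3/2)ᵀ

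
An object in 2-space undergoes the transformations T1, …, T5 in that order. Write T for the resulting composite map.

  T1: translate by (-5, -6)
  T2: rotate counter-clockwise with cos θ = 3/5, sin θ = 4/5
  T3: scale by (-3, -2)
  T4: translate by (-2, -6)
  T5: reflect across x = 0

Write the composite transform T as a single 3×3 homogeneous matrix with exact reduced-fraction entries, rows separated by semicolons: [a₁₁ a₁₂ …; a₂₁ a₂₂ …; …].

T1 = [1 0 -5; 0 1 -6; 0 0 1]
T2·T1 = [3/5 -4/5 9/5; 4/5 3/5 -38/5; 0 0 1]
T3·…·T1 = [-9/5 12/5 -27/5; -8/5 -6/5 76/5; 0 0 1]
T4·…·T1 = [-9/5 12/5 -37/5; -8/5 -6/5 46/5; 0 0 1]
T5·…·T1 = [9/5 -12/5 37/5; -8/5 -6/5 46/5; 0 0 1]

T = [9/5 -12/5 37/5; -8/5 -6/5 46/5; 0 0 1]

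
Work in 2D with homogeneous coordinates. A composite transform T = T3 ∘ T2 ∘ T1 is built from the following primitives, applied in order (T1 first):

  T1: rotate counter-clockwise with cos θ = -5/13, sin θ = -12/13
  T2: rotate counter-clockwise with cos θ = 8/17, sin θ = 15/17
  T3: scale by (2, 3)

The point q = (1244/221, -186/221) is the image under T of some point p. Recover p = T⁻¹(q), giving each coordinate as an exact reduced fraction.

p = (2, 2)

T1 = [-5/13 12/13 0; -12/13 -5/13 0; 0 0 1]
T2·T1 = [140/221 171/221 0; -171/221 140/221 0; 0 0 1]
T3·…·T1 = [280/221 342/221 0; -513/221 420/221 0; 0 0 1]
det M = 6; M⁻¹ = [70/221 -57/221 0; 171/442 140/663 0; 0 0 1]
M⁻¹ · (1244/221, -186/221)ᵀ = (2, 2)ᵀ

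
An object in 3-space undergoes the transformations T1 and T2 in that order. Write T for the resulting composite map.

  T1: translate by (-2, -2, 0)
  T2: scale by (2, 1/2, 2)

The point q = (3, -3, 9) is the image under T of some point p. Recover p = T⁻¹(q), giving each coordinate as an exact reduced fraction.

p = (7/2, -4, 9/2)

T1 = [1 0 0 -2; 0 1 0 -2; 0 0 1 0; 0 0 0 1]
T2·T1 = [2 0 0 -4; 0 1/2 0 -1; 0 0 2 0; 0 0 0 1]
det M = 2; M⁻¹ = [1/2 0 0 2; 0 2 0 2; 0 0 1/2 0; 0 0 0 1]
M⁻¹ · (3, -3, 9)ᵀ = (7/2, -4, 9/2)ᵀ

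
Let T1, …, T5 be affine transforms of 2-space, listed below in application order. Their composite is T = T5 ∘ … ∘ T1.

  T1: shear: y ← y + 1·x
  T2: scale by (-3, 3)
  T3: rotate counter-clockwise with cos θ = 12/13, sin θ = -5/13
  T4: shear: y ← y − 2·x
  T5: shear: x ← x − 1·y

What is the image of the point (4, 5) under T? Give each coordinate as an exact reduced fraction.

T1 shear: y ← y + 1·x: (4, 5) → (4, 9)
T2 scale by (-3, 3): (4, 9) → (-12, 27)
T3 rotate counter-clockwise with cos θ = 12/13, sin θ = -5/13: (-12, 27) → (-9/13, 384/13)
T4 shear: y ← y − 2·x: (-9/13, 384/13) → (-9/13, 402/13)
T5 shear: x ← x − 1·y: (-9/13, 402/13) → (-411/13, 402/13)

T(p) = (-411/13, 402/13)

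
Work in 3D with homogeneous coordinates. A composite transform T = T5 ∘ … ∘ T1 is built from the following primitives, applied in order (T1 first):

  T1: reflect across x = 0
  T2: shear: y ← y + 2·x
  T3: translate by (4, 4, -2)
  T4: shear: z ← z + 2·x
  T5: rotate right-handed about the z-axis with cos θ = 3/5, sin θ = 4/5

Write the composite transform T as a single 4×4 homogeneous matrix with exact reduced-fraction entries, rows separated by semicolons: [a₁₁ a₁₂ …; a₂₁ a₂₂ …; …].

T1 = [-1 0 0 0; 0 1 0 0; 0 0 1 0; 0 0 0 1]
T2·T1 = [-1 0 0 0; -2 1 0 0; 0 0 1 0; 0 0 0 1]
T3·…·T1 = [-1 0 0 4; -2 1 0 4; 0 0 1 -2; 0 0 0 1]
T4·…·T1 = [-1 0 0 4; -2 1 0 4; -2 0 1 6; 0 0 0 1]
T5·…·T1 = [1 -4/5 0 -4/5; -2 3/5 0 28/5; -2 0 1 6; 0 0 0 1]

T = [1 -4/5 0 -4/5; -2 3/5 0 28/5; -2 0 1 6; 0 0 0 1]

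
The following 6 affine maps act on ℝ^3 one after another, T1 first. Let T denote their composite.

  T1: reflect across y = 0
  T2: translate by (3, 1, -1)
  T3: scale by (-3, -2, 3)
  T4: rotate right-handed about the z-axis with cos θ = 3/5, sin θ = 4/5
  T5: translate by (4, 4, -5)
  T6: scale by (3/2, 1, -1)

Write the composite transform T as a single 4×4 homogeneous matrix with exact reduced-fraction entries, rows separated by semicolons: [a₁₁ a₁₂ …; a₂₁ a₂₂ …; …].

T = [-27/10 -12/5 0 3/10; -12/5 6/5 0 -22/5; 0 0 -3 8; 0 0 0 1]

T1 = [1 0 0 0; 0 -1 0 0; 0 0 1 0; 0 0 0 1]
T2·T1 = [1 0 0 3; 0 -1 0 1; 0 0 1 -1; 0 0 0 1]
T3·…·T1 = [-3 0 0 -9; 0 2 0 -2; 0 0 3 -3; 0 0 0 1]
T4·…·T1 = [-9/5 -8/5 0 -19/5; -12/5 6/5 0 -42/5; 0 0 3 -3; 0 0 0 1]
T5·…·T1 = [-9/5 -8/5 0 1/5; -12/5 6/5 0 -22/5; 0 0 3 -8; 0 0 0 1]
T6·…·T1 = [-27/10 -12/5 0 3/10; -12/5 6/5 0 -22/5; 0 0 -3 8; 0 0 0 1]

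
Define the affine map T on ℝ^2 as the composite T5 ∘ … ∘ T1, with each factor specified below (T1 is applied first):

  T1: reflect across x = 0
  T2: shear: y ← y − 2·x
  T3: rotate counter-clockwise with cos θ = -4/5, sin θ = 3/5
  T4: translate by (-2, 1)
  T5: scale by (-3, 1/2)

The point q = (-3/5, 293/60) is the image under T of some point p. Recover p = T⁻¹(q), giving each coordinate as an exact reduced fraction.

p = (-7/2, -4/3)

T1 = [-1 0 0; 0 1 0; 0 0 1]
T2·T1 = [-1 0 0; 2 1 0; 0 0 1]
T3·…·T1 = [-2/5 -3/5 0; -11/5 -4/5 0; 0 0 1]
T4·…·T1 = [-2/5 -3/5 -2; -11/5 -4/5 1; 0 0 1]
T5·…·T1 = [6/5 9/5 6; -11/10 -2/5 1/2; 0 0 1]
det M = 3/2; M⁻¹ = [-4/15 -6/5 11/5; 11/15 4/5 -24/5; 0 0 1]
M⁻¹ · (-3/5, 293/60)ᵀ = (-7/2, -4/3)ᵀ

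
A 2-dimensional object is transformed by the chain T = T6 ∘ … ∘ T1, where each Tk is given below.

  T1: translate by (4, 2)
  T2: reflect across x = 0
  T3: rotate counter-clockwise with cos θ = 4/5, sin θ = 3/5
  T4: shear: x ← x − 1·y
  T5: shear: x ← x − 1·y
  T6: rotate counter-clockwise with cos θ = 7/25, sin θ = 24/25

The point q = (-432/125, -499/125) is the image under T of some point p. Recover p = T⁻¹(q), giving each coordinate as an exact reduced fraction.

p = (-5, 0)

T1 = [1 0 4; 0 1 2; 0 0 1]
T2·T1 = [-1 0 -4; 0 1 2; 0 0 1]
T3·…·T1 = [-4/5 -3/5 -22/5; -3/5 4/5 -4/5; 0 0 1]
T4·…·T1 = [-1/5 -7/5 -18/5; -3/5 4/5 -4/5; 0 0 1]
T5·…·T1 = [2/5 -11/5 -14/5; -3/5 4/5 -4/5; 0 0 1]
T6·…·T1 = [86/125 -173/125 -2/125; 27/125 -236/125 -364/125; 0 0 1]
det M = -1; M⁻¹ = [236/125 -173/125 -4; 27/125 -86/125 -2; 0 0 1]
M⁻¹ · (-432/125, -499/125)ᵀ = (-5, 0)ᵀ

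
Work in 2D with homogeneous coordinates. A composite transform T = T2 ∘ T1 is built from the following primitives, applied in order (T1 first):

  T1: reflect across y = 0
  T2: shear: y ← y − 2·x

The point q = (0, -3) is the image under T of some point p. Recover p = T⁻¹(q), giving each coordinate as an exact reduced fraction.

T1 = [1 0 0; 0 -1 0; 0 0 1]
T2·T1 = [1 0 0; -2 -1 0; 0 0 1]
det M = -1; M⁻¹ = [1 0 0; -2 -1 0; 0 0 1]
M⁻¹ · (0, -3)ᵀ = (0, 3)ᵀ

p = (0, 3)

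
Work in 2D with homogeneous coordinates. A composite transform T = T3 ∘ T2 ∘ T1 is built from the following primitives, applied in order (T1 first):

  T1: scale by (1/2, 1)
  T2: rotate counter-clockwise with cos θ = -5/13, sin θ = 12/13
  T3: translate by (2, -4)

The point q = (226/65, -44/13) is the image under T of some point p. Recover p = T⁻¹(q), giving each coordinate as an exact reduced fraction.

T1 = [1/2 0 0; 0 1 0; 0 0 1]
T2·T1 = [-5/26 -12/13 0; 6/13 -5/13 0; 0 0 1]
T3·…·T1 = [-5/26 -12/13 2; 6/13 -5/13 -4; 0 0 1]
det M = 1/2; M⁻¹ = [-10/13 24/13 116/13; -12/13 -5/13 4/13; 0 0 1]
M⁻¹ · (226/65, -44/13)ᵀ = (0, -8/5)ᵀ

p = (0, -8/5)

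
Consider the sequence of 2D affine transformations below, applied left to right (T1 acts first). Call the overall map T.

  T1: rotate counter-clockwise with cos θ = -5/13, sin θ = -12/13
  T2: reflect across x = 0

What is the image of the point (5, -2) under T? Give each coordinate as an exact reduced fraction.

T1 rotate counter-clockwise with cos θ = -5/13, sin θ = -12/13: (5, -2) → (-49/13, -50/13)
T2 reflect across x = 0: (-49/13, -50/13) → (49/13, -50/13)

T(p) = (49/13, -50/13)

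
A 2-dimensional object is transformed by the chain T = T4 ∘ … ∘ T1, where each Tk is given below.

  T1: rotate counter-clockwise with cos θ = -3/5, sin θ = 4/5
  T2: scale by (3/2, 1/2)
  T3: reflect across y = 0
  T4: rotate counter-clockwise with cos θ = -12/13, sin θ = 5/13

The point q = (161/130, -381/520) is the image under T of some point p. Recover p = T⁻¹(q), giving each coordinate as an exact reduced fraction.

T1 = [-3/5 -4/5 0; 4/5 -3/5 0; 0 0 1]
T2·T1 = [-9/10 -6/5 0; 2/5 -3/10 0; 0 0 1]
T3·…·T1 = [-9/10 -6/5 0; -2/5 3/10 0; 0 0 1]
T4·…·T1 = [64/65 129/130 0; 3/130 -48/65 0; 0 0 1]
det M = -3/4; M⁻¹ = [64/65 86/65 0; 2/65 -256/195 0; 0 0 1]
M⁻¹ · (161/130, -381/520)ᵀ = (1/4, 1)ᵀ

p = (1/4, 1)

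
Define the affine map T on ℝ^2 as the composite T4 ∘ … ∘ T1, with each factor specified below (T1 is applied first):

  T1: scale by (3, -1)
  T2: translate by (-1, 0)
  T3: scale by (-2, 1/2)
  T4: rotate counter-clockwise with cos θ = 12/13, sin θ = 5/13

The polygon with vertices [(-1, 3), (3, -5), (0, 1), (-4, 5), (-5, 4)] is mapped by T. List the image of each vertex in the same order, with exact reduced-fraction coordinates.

T1 scale by (3, -1): (-1, 3) → (-3, -3); (3, -5) → (9, 5); (0, 1) → (0, -1); (-4, 5) → (-12, -5); (-5, 4) → (-15, -4)
T2 translate by (-1, 0): (-3, -3) → (-4, -3); (9, 5) → (8, 5); (0, -1) → (-1, -1); (-12, -5) → (-13, -5); (-15, -4) → (-16, -4)
T3 scale by (-2, 1/2): (-4, -3) → (8, -3/2); (8, 5) → (-16, 5/2); (-1, -1) → (2, -1/2); (-13, -5) → (26, -5/2); (-16, -4) → (32, -2)
T4 rotate counter-clockwise with cos θ = 12/13, sin θ = 5/13: (8, -3/2) → (207/26, 22/13); (-16, 5/2) → (-409/26, -50/13); (2, -1/2) → (53/26, 4/13); (26, -5/2) → (649/26, 100/13); (32, -2) → (394/13, 136/13)

image vertices: (207/26, 22/13), (-409/26, -50/13), (53/26, 4/13), (649/26, 100/13), (394/13, 136/13)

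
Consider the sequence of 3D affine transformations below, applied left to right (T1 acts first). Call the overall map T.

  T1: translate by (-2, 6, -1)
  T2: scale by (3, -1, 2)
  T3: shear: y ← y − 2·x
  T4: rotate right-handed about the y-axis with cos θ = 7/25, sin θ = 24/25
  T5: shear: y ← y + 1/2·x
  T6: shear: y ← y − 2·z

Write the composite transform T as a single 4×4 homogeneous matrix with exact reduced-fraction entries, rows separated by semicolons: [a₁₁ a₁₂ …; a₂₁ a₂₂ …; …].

T1 = [1 0 0 -2; 0 1 0 6; 0 0 1 -1; 0 0 0 1]
T2·T1 = [3 0 0 -6; 0 -1 0 -6; 0 0 2 -2; 0 0 0 1]
T3·…·T1 = [3 0 0 -6; -6 -1 0 6; 0 0 2 -2; 0 0 0 1]
T4·…·T1 = [21/25 0 48/25 -18/5; -6 -1 0 6; -72/25 0 14/25 26/5; 0 0 0 1]
T5·…·T1 = [21/25 0 48/25 -18/5; -279/50 -1 24/25 21/5; -72/25 0 14/25 26/5; 0 0 0 1]
T6·…·T1 = [21/25 0 48/25 -18/5; 9/50 -1 -4/25 -31/5; -72/25 0 14/25 26/5; 0 0 0 1]

T = [21/25 0 48/25 -18/5; 9/50 -1 -4/25 -31/5; -72/25 0 14/25 26/5; 0 0 0 1]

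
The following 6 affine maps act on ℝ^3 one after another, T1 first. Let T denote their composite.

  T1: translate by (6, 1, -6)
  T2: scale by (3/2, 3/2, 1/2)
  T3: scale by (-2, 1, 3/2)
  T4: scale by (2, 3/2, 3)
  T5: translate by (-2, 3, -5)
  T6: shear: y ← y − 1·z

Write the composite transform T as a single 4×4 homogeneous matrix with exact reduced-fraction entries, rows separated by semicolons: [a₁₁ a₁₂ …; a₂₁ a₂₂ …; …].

T = [-6 0 0 -38; 0 9/4 -9/4 95/4; 0 0 9/4 -37/2; 0 0 0 1]

T1 = [1 0 0 6; 0 1 0 1; 0 0 1 -6; 0 0 0 1]
T2·T1 = [3/2 0 0 9; 0 3/2 0 3/2; 0 0 1/2 -3; 0 0 0 1]
T3·…·T1 = [-3 0 0 -18; 0 3/2 0 3/2; 0 0 3/4 -9/2; 0 0 0 1]
T4·…·T1 = [-6 0 0 -36; 0 9/4 0 9/4; 0 0 9/4 -27/2; 0 0 0 1]
T5·…·T1 = [-6 0 0 -38; 0 9/4 0 21/4; 0 0 9/4 -37/2; 0 0 0 1]
T6·…·T1 = [-6 0 0 -38; 0 9/4 -9/4 95/4; 0 0 9/4 -37/2; 0 0 0 1]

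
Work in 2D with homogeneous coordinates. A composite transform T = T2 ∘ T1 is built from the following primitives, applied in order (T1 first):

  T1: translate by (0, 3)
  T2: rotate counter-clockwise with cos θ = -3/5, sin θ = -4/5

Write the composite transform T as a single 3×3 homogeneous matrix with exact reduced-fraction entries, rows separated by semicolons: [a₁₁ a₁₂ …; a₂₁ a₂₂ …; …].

T = [-3/5 4/5 12/5; -4/5 -3/5 -9/5; 0 0 1]

T1 = [1 0 0; 0 1 3; 0 0 1]
T2·T1 = [-3/5 4/5 12/5; -4/5 -3/5 -9/5; 0 0 1]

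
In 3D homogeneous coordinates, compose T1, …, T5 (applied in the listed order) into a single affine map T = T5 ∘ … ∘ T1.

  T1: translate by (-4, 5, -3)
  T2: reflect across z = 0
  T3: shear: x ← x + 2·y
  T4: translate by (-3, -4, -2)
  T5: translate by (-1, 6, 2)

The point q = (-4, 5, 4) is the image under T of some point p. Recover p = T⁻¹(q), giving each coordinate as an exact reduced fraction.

T1 = [1 0 0 -4; 0 1 0 5; 0 0 1 -3; 0 0 0 1]
T2·T1 = [1 0 0 -4; 0 1 0 5; 0 0 -1 3; 0 0 0 1]
T3·…·T1 = [1 2 0 6; 0 1 0 5; 0 0 -1 3; 0 0 0 1]
T4·…·T1 = [1 2 0 3; 0 1 0 1; 0 0 -1 1; 0 0 0 1]
T5·…·T1 = [1 2 0 2; 0 1 0 7; 0 0 -1 3; 0 0 0 1]
det M = -1; M⁻¹ = [1 -2 0 12; 0 1 0 -7; 0 0 -1 3; 0 0 0 1]
M⁻¹ · (-4, 5, 4)ᵀ = (-2, -2, -1)ᵀ

p = (-2, -2, -1)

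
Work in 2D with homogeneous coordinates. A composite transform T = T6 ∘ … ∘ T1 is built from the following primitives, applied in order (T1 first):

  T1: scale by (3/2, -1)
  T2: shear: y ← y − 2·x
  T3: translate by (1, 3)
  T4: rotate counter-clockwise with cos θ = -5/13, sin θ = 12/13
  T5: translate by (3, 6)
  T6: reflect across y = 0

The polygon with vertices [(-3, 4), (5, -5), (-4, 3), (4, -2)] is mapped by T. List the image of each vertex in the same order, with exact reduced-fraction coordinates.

T1 scale by (3/2, -1): (-3, 4) → (-9/2, -4); (5, -5) → (15/2, 5); (-4, 3) → (-6, -3); (4, -2) → (6, 2)
T2 shear: y ← y − 2·x: (-9/2, -4) → (-9/2, 5); (15/2, 5) → (15/2, -10); (-6, -3) → (-6, 9); (6, 2) → (6, -10)
T3 translate by (1, 3): (-9/2, 5) → (-7/2, 8); (15/2, -10) → (17/2, -7); (-6, 9) → (-5, 12); (6, -10) → (7, -7)
T4 rotate counter-clockwise with cos θ = -5/13, sin θ = 12/13: (-7/2, 8) → (-157/26, -82/13); (17/2, -7) → (83/26, 137/13); (-5, 12) → (-119/13, -120/13); (7, -7) → (49/13, 119/13)
T5 translate by (3, 6): (-157/26, -82/13) → (-79/26, -4/13); (83/26, 137/13) → (161/26, 215/13); (-119/13, -120/13) → (-80/13, -42/13); (49/13, 119/13) → (88/13, 197/13)
T6 reflect across y = 0: (-79/26, -4/13) → (-79/26, 4/13); (161/26, 215/13) → (161/26, -215/13); (-80/13, -42/13) → (-80/13, 42/13); (88/13, 197/13) → (88/13, -197/13)

image vertices: (-79/26, 4/13), (161/26, -215/13), (-80/13, 42/13), (88/13, -197/13)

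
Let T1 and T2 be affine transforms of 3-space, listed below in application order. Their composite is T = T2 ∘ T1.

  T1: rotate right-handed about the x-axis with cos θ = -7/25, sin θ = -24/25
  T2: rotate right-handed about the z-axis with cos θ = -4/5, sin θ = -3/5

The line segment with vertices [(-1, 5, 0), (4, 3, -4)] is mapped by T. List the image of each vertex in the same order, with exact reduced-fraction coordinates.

image vertices: (-1/25, 43/25, -24/5), (-751/125, 168/125, -44/25)

T1 rotate right-handed about the x-axis with cos θ = -7/25, sin θ = -24/25: (-1, 5, 0) → (-1, -7/5, -24/5); (4, 3, -4) → (4, -117/25, -44/25)
T2 rotate right-handed about the z-axis with cos θ = -4/5, sin θ = -3/5: (-1, -7/5, -24/5) → (-1/25, 43/25, -24/5); (4, -117/25, -44/25) → (-751/125, 168/125, -44/25)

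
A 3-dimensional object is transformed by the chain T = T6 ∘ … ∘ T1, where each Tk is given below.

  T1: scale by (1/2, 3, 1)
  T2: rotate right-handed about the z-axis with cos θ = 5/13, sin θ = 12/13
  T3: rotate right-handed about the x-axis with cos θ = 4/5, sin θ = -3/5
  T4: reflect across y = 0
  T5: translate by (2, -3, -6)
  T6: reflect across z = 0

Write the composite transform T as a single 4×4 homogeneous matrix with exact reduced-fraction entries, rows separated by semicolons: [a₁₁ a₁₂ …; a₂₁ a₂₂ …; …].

T1 = [1/2 0 0 0; 0 3 0 0; 0 0 1 0; 0 0 0 1]
T2·T1 = [5/26 -36/13 0 0; 6/13 15/13 0 0; 0 0 1 0; 0 0 0 1]
T3·…·T1 = [5/26 -36/13 0 0; 24/65 12/13 3/5 0; -18/65 -9/13 4/5 0; 0 0 0 1]
T4·…·T1 = [5/26 -36/13 0 0; -24/65 -12/13 -3/5 0; -18/65 -9/13 4/5 0; 0 0 0 1]
T5·…·T1 = [5/26 -36/13 0 2; -24/65 -12/13 -3/5 -3; -18/65 -9/13 4/5 -6; 0 0 0 1]
T6·…·T1 = [5/26 -36/13 0 2; -24/65 -12/13 -3/5 -3; 18/65 9/13 -4/5 6; 0 0 0 1]

T = [5/26 -36/13 0 2; -24/65 -12/13 -3/5 -3; 18/65 9/13 -4/5 6; 0 0 0 1]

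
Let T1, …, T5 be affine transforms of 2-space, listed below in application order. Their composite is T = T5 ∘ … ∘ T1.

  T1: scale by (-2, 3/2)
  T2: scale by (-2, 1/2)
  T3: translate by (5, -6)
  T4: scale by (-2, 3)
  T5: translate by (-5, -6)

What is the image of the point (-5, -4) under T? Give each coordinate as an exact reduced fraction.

T1 scale by (-2, 3/2): (-5, -4) → (10, -6)
T2 scale by (-2, 1/2): (10, -6) → (-20, -3)
T3 translate by (5, -6): (-20, -3) → (-15, -9)
T4 scale by (-2, 3): (-15, -9) → (30, -27)
T5 translate by (-5, -6): (30, -27) → (25, -33)

T(p) = (25, -33)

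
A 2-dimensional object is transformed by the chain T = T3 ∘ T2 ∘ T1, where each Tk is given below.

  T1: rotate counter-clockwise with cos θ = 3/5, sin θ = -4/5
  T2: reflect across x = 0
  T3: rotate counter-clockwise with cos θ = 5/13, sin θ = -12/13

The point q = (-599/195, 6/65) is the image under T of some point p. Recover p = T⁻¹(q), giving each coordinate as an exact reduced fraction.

p = (3, -2/3)

T1 = [3/5 4/5 0; -4/5 3/5 0; 0 0 1]
T2·T1 = [-3/5 -4/5 0; -4/5 3/5 0; 0 0 1]
T3·…·T1 = [-63/65 16/65 0; 16/65 63/65 0; 0 0 1]
det M = -1; M⁻¹ = [-63/65 16/65 0; 16/65 63/65 0; 0 0 1]
M⁻¹ · (-599/195, 6/65)ᵀ = (3, -2/3)ᵀ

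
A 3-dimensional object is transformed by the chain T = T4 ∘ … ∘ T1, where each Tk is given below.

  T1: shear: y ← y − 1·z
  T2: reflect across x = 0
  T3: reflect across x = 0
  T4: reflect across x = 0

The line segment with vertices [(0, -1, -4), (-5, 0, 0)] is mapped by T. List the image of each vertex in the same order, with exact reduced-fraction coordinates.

image vertices: (0, 3, -4), (5, 0, 0)

T1 shear: y ← y − 1·z: (0, -1, -4) → (0, 3, -4); (-5, 0, 0) → (-5, 0, 0)
T2 reflect across x = 0: (0, 3, -4) → (0, 3, -4); (-5, 0, 0) → (5, 0, 0)
T3 reflect across x = 0: (0, 3, -4) → (0, 3, -4); (5, 0, 0) → (-5, 0, 0)
T4 reflect across x = 0: (0, 3, -4) → (0, 3, -4); (-5, 0, 0) → (5, 0, 0)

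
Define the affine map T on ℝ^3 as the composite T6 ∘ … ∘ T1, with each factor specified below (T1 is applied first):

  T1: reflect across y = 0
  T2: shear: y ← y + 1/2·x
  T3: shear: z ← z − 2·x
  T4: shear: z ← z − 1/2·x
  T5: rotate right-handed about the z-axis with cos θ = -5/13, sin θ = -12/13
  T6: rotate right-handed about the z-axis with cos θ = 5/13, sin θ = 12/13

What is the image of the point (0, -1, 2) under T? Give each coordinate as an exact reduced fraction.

T(p) = (120/169, 119/169, 2)

T1 reflect across y = 0: (0, -1, 2) → (0, 1, 2)
T2 shear: y ← y + 1/2·x: (0, 1, 2) → (0, 1, 2)
T3 shear: z ← z − 2·x: (0, 1, 2) → (0, 1, 2)
T4 shear: z ← z − 1/2·x: (0, 1, 2) → (0, 1, 2)
T5 rotate right-handed about the z-axis with cos θ = -5/13, sin θ = -12/13: (0, 1, 2) → (12/13, -5/13, 2)
T6 rotate right-handed about the z-axis with cos θ = 5/13, sin θ = 12/13: (12/13, -5/13, 2) → (120/169, 119/169, 2)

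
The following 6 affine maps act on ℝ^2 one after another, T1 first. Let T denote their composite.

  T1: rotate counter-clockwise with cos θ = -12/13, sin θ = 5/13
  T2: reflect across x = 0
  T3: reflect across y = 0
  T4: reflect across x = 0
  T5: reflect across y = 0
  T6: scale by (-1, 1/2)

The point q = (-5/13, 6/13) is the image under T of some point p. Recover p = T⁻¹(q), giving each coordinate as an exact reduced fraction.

p = (0, -1)

T1 = [-12/13 -5/13 0; 5/13 -12/13 0; 0 0 1]
T2·T1 = [12/13 5/13 0; 5/13 -12/13 0; 0 0 1]
T3·…·T1 = [12/13 5/13 0; -5/13 12/13 0; 0 0 1]
T4·…·T1 = [-12/13 -5/13 0; -5/13 12/13 0; 0 0 1]
T5·…·T1 = [-12/13 -5/13 0; 5/13 -12/13 0; 0 0 1]
T6·…·T1 = [12/13 5/13 0; 5/26 -6/13 0; 0 0 1]
det M = -1/2; M⁻¹ = [12/13 10/13 0; 5/13 -24/13 0; 0 0 1]
M⁻¹ · (-5/13, 6/13)ᵀ = (0, -1)ᵀ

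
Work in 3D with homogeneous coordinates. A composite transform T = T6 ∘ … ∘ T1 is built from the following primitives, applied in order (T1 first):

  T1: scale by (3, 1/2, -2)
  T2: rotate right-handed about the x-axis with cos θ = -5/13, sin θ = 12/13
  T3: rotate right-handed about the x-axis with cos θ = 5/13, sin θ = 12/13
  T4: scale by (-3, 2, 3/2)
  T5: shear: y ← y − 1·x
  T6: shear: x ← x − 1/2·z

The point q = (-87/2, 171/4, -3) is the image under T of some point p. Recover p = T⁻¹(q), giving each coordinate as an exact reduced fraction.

p = (5, 9/4, -1)

T1 = [3 0 0 0; 0 1/2 0 0; 0 0 -2 0; 0 0 0 1]
T2·T1 = [3 0 0 0; 0 -5/26 24/13 0; 0 6/13 10/13 0; 0 0 0 1]
T3·…·T1 = [3 0 0 0; 0 -1/2 0 0; 0 0 2 0; 0 0 0 1]
T4·…·T1 = [-9 0 0 0; 0 -1 0 0; 0 0 3 0; 0 0 0 1]
T5·…·T1 = [-9 0 0 0; 9 -1 0 0; 0 0 3 0; 0 0 0 1]
T6·…·T1 = [-9 0 -3/2 0; 9 -1 0 0; 0 0 3 0; 0 0 0 1]
det M = 27; M⁻¹ = [-1/9 0 -1/18 0; -1 -1 -1/2 0; 0 0 1/3 0; 0 0 0 1]
M⁻¹ · (-87/2, 171/4, -3)ᵀ = (5, 9/4, -1)ᵀ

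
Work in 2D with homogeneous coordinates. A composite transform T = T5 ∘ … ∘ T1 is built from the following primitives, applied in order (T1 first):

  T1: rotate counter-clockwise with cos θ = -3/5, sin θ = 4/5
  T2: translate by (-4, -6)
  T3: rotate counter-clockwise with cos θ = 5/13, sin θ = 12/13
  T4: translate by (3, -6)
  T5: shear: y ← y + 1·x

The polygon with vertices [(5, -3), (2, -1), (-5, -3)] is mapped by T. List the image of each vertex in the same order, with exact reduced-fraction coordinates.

T1 rotate counter-clockwise with cos θ = -3/5, sin θ = 4/5: (5, -3) → (-3/5, 29/5); (2, -1) → (-2/5, 11/5); (-5, -3) → (27/5, -11/5)
T2 translate by (-4, -6): (-3/5, 29/5) → (-23/5, -1/5); (-2/5, 11/5) → (-22/5, -19/5); (27/5, -11/5) → (7/5, -41/5)
T3 rotate counter-clockwise with cos θ = 5/13, sin θ = 12/13: (-23/5, -1/5) → (-103/65, -281/65); (-22/5, -19/5) → (118/65, -359/65); (7/5, -41/5) → (527/65, -121/65)
T4 translate by (3, -6): (-103/65, -281/65) → (92/65, -671/65); (118/65, -359/65) → (313/65, -749/65); (527/65, -121/65) → (722/65, -511/65)
T5 shear: y ← y + 1·x: (92/65, -671/65) → (92/65, -579/65); (313/65, -749/65) → (313/65, -436/65); (722/65, -511/65) → (722/65, 211/65)

image vertices: (92/65, -579/65), (313/65, -436/65), (722/65, 211/65)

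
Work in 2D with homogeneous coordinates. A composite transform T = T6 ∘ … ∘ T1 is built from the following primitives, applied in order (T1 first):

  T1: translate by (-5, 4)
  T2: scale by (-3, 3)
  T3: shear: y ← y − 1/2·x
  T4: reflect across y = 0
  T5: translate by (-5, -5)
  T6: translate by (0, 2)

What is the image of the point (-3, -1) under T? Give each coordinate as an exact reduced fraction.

T(p) = (19, 0)

T1 translate by (-5, 4): (-3, -1) → (-8, 3)
T2 scale by (-3, 3): (-8, 3) → (24, 9)
T3 shear: y ← y − 1/2·x: (24, 9) → (24, -3)
T4 reflect across y = 0: (24, -3) → (24, 3)
T5 translate by (-5, -5): (24, 3) → (19, -2)
T6 translate by (0, 2): (19, -2) → (19, 0)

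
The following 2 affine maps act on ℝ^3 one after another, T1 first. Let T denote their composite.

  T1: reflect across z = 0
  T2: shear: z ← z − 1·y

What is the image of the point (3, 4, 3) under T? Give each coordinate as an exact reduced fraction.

T(p) = (3, 4, -7)

T1 reflect across z = 0: (3, 4, 3) → (3, 4, -3)
T2 shear: z ← z − 1·y: (3, 4, -3) → (3, 4, -7)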